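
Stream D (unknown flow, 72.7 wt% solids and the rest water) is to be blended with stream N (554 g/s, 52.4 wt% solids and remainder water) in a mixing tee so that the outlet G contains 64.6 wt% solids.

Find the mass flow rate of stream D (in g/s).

834.4 g/s

Let D be the unknown flow. Total out = 554 + D.
solids balance: 290.3 + 0.727·D = 0.646·(554 + D)
(0.727 − 0.646)·D = 0.646×554 − 290.3 = 67.588
D = 67.588 / 0.081 = 834.42 g/s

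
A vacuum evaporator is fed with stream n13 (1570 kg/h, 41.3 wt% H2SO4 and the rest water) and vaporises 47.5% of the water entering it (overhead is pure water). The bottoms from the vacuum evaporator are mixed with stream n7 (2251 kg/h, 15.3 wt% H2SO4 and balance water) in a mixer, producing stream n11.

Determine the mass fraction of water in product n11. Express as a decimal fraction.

Vapour removed = 0.475×0.587×1570 = 437.76 kg/h; concentrate = 1132.2 kg/h.
water reaching the mixer = 483.83 (from concentrate) + 2251×0.847 = 2390.4 kg/h.
Product flow = 1132.2 + 2251 = 3383.2 kg/h; water fraction = 0.707.

0.707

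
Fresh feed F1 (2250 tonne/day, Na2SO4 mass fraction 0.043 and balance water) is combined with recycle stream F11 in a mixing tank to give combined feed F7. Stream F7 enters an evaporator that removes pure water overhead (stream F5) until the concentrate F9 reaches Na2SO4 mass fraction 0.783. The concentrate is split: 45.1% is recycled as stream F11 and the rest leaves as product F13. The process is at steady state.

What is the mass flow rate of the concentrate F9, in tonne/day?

225.1 tonne/day

Overall Na2SO4 balance (none leaves overhead): Na2SO4 in fresh feed = Na2SO4 in product, i.e. 2250×0.043 = (1−0.451)·F9·0.783.
F9 = 96.75/(0.783×0.549) = 225.07 tonne/day.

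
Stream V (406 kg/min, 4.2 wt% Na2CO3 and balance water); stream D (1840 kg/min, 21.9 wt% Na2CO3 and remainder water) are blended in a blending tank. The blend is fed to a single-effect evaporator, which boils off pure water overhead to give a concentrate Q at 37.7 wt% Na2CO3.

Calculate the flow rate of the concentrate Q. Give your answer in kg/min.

1114 kg/min

Na2CO3 entering = 406×0.042 + 1840×0.219 = 420.01 kg/min.
All Na2CO3 reports to Q, so Q = 420.01/0.377 = 1114.1 kg/min.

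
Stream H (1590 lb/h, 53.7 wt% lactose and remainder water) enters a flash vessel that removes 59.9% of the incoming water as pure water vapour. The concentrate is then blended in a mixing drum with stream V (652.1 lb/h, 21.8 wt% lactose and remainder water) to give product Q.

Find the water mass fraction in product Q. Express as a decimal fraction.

0.447

Vapour removed = 0.599×0.463×1590 = 440.97 lb/h; concentrate = 1149 lb/h.
water reaching the mixer = 295.2 (from concentrate) + 652.1×0.782 = 805.15 lb/h.
Product flow = 1149 + 652.1 = 1801.1 lb/h; water fraction = 0.447.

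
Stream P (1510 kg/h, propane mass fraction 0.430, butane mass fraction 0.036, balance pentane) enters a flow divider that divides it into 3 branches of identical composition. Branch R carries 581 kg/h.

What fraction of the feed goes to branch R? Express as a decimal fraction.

0.385

Fraction to R = 581/1510 = 0.3848.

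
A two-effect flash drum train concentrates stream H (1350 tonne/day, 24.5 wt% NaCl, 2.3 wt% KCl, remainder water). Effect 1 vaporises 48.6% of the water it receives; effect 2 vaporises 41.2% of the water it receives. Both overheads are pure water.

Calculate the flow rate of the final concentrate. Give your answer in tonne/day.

660.5 tonne/day

water in feed = 1350×0.732 = 988.2 tonne/day.
After stage 1: water left = (1−0.486)×988.2 = 507.93; stream total = 869.73 tonne/day.
After stage 2: water left = (1−0.412)×507.93 = 298.67; final concentrate = 660.47 tonne/day.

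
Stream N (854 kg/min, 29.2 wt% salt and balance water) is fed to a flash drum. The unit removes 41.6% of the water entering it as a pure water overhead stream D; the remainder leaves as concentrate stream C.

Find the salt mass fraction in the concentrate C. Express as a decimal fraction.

salt is not removed: 854×0.292 = 249.37 kg/min of salt enters C.
water entering = 854×0.708 = 604.63 kg/min; overhead removed = 0.416×604.63 = 251.53 kg/min.
Concentrate = 854 − 251.53 = 602.47 kg/min.
Mass fraction = 249.37/602.47 = 0.4139.

0.4139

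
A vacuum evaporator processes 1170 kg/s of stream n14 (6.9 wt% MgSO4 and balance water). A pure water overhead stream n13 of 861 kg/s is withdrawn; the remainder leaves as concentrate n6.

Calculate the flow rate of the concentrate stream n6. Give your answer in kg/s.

Concentrate = 1170 − 861 = 309 kg/s.

309 kg/s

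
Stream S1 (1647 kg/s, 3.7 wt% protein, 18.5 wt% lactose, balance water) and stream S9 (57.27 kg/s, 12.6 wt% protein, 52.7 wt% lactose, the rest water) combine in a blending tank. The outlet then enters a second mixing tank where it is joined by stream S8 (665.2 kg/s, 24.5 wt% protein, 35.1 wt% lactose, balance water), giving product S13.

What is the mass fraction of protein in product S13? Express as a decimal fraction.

0.098

Overall, product flow = 2369.5 kg/s.
protein in = 1647×0.037 + 57.27×0.126 + 665.2×0.245 = 231.13 kg/s.
protein fraction in S13 = 0.098.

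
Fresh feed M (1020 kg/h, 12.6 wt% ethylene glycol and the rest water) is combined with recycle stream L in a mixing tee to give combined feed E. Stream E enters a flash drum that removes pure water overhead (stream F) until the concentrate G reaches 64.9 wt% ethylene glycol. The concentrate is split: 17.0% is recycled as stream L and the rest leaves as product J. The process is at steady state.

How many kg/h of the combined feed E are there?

Overall ethylene glycol balance (none leaves overhead): ethylene glycol in fresh feed = ethylene glycol in product, i.e. 1020×0.126 = (1−0.170)·G·0.649.
G = 128.52/(0.649×0.830) = 238.59 kg/h.
Recycle L = 0.170×238.59 = 40.56 kg/h.
Combined feed E = 1020 + 40.56 = 1060.6 kg/h.

1061 kg/h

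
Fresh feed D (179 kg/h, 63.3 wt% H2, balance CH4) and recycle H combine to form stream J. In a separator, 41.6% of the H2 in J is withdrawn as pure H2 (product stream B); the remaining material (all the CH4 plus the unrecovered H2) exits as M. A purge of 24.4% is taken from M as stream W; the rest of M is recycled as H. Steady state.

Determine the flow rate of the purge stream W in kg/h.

CH4 enters only via D and leaves only via the purge: 179×0.367 = 0.244×(CH4 in M), and the separator passes all CH4, so CH4 in J = CH4 in M = 269.23 kg/h.
H2 in J: m_A = 179×0.633 + (1−0.244)·(1−0.416)·m_A, so m_A = 113.31/0.5585 = 202.88 kg/h.
M = (1−0.416)×202.88 + 269.23 = 387.71 kg/h.
Purge W = 0.244×387.71 = 94.602 kg/h.

94.6 kg/h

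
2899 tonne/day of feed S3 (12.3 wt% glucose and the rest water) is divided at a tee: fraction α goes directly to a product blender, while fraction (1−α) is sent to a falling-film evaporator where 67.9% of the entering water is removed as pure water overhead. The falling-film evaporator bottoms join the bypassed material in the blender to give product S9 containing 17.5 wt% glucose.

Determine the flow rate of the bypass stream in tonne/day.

1452 tonne/day

All 2899×0.123 = 356.58 tonne/day of glucose reaches S9, so S9 = 356.58/0.175 = 2037.6 tonne/day and vapour = 861.42 tonne/day.
The evaporator receives (1−α)·2899 of feed at 0.877 water and removes 0.679 of that water:
0.679×0.877×(1−α)×2899 = 861.42
(1−α) = 861.42/1726.3 = 0.4990;  α = 0.5010.
Bypass flow = 0.5010×2899 = 1452.4 tonne/day.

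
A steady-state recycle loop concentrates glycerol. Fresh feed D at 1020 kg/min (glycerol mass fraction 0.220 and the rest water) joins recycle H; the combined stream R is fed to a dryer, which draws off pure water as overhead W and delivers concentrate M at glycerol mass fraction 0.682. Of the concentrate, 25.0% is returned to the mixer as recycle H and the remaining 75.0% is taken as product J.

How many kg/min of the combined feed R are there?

Overall glycerol balance (none leaves overhead): glycerol in fresh feed = glycerol in product, i.e. 1020×0.220 = (1−0.250)·M·0.682.
M = 224.4/(0.682×0.750) = 438.71 kg/min.
Recycle H = 0.250×438.71 = 109.68 kg/min.
Combined feed R = 1020 + 109.68 = 1129.7 kg/min.

1130 kg/min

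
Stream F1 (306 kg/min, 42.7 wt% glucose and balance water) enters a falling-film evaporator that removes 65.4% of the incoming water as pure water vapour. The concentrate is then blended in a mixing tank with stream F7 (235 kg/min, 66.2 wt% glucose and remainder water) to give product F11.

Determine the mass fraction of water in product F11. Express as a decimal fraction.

Vapour removed = 0.654×0.573×306 = 114.67 kg/min; concentrate = 191.33 kg/min.
water reaching the mixer = 60.667 (from concentrate) + 235×0.338 = 140.1 kg/min.
Product flow = 191.33 + 235 = 426.33 kg/min; water fraction = 0.329.

0.329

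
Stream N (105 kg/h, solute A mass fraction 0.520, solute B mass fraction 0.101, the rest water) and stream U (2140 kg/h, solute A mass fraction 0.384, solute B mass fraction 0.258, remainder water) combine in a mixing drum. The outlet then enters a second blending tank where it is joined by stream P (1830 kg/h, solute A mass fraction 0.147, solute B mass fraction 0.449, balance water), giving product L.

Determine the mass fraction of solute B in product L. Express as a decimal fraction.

Overall, product flow = 4075 kg/h.
solute B in = 105×0.101 + 2140×0.258 + 1830×0.449 = 1384.4 kg/h.
solute B fraction in L = 0.340.

0.340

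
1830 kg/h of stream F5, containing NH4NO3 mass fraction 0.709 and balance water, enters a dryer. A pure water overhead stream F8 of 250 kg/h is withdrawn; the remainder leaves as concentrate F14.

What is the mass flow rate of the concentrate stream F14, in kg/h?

Concentrate = 1830 − 250 = 1580 kg/h.

1580 kg/h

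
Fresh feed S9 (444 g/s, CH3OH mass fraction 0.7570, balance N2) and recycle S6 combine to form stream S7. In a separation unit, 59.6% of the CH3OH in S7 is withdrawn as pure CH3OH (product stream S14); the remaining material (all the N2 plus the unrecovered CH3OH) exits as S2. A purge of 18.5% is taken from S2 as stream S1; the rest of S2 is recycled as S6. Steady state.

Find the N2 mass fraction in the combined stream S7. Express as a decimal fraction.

0.5379

N2 enters only via S9 and leaves only via the purge: 444×0.243 = 0.185×(N2 in S2), and the separation unit passes all N2, so N2 in S7 = N2 in S2 = 583.2 g/s.
CH3OH in S7: m_A = 444×0.757 + (1−0.185)·(1−0.596)·m_A, so m_A = 336.11/0.6707 = 501.1 g/s.
S7 = 501.1 + 583.2 = 1084.3 g/s.
N2 fraction in S7 = 583.2/1084.3 = 0.5379.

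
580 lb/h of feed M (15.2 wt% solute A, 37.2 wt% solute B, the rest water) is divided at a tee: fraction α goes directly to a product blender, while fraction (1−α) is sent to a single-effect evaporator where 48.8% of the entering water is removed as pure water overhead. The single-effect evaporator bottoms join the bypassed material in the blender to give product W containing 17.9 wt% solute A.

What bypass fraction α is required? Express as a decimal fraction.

All 580×0.152 = 88.16 lb/h of solute A reaches W, so W = 88.16/0.179 = 492.51 lb/h and vapour = 87.486 lb/h.
The evaporator receives (1−α)·580 of feed at 0.476 water and removes 0.488 of that water:
0.488×0.476×(1−α)×580 = 87.486
(1−α) = 87.486/134.73 = 0.6494;  α = 0.3506.

0.351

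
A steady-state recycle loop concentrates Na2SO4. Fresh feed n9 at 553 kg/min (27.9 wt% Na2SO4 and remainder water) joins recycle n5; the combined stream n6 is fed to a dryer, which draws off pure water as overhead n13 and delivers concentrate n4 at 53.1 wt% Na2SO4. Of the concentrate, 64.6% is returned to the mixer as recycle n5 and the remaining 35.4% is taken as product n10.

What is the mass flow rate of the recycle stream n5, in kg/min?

530.2 kg/min

Overall Na2SO4 balance (none leaves overhead): Na2SO4 in fresh feed = Na2SO4 in product, i.e. 553×0.279 = (1−0.646)·n4·0.531.
n4 = 154.29/(0.531×0.354) = 820.79 kg/min.
Recycle n5 = 0.646×820.79 = 530.23 kg/min.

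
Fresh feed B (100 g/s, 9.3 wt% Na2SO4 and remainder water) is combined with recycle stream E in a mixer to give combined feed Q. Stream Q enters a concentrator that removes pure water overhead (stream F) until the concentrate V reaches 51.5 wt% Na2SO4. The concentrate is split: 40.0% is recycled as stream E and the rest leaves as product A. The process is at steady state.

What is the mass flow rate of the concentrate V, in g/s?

30.1 g/s

Overall Na2SO4 balance (none leaves overhead): Na2SO4 in fresh feed = Na2SO4 in product, i.e. 100×0.093 = (1−0.400)·V·0.515.
V = 9.3/(0.515×0.600) = 30.097 g/s.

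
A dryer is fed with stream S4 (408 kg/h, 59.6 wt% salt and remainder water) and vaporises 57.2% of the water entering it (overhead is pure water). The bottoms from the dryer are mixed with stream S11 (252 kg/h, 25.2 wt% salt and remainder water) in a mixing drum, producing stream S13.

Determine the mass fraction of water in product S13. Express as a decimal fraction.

0.458

Vapour removed = 0.572×0.404×408 = 94.284 kg/h; concentrate = 313.72 kg/h.
water reaching the mixer = 70.548 (from concentrate) + 252×0.748 = 259.04 kg/h.
Product flow = 313.72 + 252 = 565.72 kg/h; water fraction = 0.458.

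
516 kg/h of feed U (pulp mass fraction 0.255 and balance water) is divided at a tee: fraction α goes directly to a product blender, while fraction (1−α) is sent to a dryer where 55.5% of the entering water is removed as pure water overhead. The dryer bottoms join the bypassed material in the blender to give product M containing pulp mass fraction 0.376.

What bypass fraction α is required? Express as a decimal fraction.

All 516×0.255 = 131.58 kg/h of pulp reaches M, so M = 131.58/0.376 = 349.95 kg/h and vapour = 166.05 kg/h.
The evaporator receives (1−α)·516 of feed at 0.745 water and removes 0.555 of that water:
0.555×0.745×(1−α)×516 = 166.05
(1−α) = 166.05/213.35 = 0.7783;  α = 0.2217.

0.222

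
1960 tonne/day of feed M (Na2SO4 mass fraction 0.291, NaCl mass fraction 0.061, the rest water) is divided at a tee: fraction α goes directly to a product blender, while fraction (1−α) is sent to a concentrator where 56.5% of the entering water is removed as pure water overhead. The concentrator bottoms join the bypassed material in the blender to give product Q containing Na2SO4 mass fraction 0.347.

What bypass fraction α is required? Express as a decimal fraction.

0.559

All 1960×0.291 = 570.36 tonne/day of Na2SO4 reaches Q, so Q = 570.36/0.347 = 1643.7 tonne/day and vapour = 316.31 tonne/day.
The evaporator receives (1−α)·1960 of feed at 0.648 water and removes 0.565 of that water:
0.565×0.648×(1−α)×1960 = 316.31
(1−α) = 316.31/717.6 = 0.4408;  α = 0.5592.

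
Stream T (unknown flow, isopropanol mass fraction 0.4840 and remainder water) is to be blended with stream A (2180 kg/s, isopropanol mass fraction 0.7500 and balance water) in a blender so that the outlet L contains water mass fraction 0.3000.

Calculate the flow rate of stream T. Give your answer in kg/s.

504.6 kg/s

Let T be the unknown flow. Total out = 2180 + T.
water balance: 545 + 0.516·T = 0.300·(2180 + T)
(0.516 − 0.300)·T = 0.300×2180 − 545 = 109
T = 109 / 0.216 = 504.63 kg/s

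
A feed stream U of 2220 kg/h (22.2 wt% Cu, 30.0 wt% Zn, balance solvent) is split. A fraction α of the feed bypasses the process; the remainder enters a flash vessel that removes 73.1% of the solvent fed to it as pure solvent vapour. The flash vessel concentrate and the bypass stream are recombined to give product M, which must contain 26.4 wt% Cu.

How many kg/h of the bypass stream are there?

All 2220×0.222 = 492.84 kg/h of Cu reaches M, so M = 492.84/0.264 = 1866.8 kg/h and vapour = 353.18 kg/h.
The evaporator receives (1−α)·2220 of feed at 0.478 solvent and removes 0.731 of that solvent:
0.731×0.478×(1−α)×2220 = 353.18
(1−α) = 353.18/775.71 = 0.4553;  α = 0.5447.
Bypass flow = 0.5447×2220 = 1209.2 kg/h.

1209 kg/h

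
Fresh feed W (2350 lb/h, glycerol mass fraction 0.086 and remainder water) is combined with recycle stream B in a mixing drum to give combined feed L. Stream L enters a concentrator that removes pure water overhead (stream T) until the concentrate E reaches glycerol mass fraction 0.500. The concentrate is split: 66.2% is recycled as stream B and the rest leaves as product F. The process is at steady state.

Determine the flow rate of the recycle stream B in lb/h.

Overall glycerol balance (none leaves overhead): glycerol in fresh feed = glycerol in product, i.e. 2350×0.086 = (1−0.662)·E·0.500.
E = 202.1/(0.500×0.338) = 1195.9 lb/h.
Recycle B = 0.662×1195.9 = 791.66 lb/h.

791.7 lb/h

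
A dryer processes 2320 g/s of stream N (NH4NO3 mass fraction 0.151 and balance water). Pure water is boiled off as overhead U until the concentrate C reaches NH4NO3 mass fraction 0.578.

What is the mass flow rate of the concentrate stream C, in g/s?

NH4NO3 is conserved: 2320×0.151 = 350.32 g/s all reports to the concentrate.
Concentrate = 350.32/(target fraction) = 606.09 g/s.

606.1 g/s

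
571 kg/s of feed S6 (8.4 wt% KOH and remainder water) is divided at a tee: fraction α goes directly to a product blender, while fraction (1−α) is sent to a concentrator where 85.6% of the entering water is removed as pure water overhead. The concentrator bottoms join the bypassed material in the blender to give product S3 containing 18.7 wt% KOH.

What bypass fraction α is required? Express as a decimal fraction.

All 571×0.084 = 47.964 kg/s of KOH reaches S3, so S3 = 47.964/0.187 = 256.49 kg/s and vapour = 314.51 kg/s.
The evaporator receives (1−α)·571 of feed at 0.916 water and removes 0.856 of that water:
0.856×0.916×(1−α)×571 = 314.51
(1−α) = 314.51/447.72 = 0.7025;  α = 0.2975.

0.298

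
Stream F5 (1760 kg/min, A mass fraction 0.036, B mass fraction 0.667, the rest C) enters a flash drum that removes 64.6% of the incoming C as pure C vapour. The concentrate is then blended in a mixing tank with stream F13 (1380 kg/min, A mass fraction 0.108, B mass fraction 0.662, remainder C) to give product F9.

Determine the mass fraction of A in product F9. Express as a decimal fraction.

0.076

Vapour removed = 0.646×0.297×1760 = 337.68 kg/min; concentrate = 1422.3 kg/min.
A reaching the mixer = 63.36 (from concentrate) + 1380×0.108 = 212.4 kg/min.
Product flow = 1422.3 + 1380 = 2802.3 kg/min; A fraction = 0.076.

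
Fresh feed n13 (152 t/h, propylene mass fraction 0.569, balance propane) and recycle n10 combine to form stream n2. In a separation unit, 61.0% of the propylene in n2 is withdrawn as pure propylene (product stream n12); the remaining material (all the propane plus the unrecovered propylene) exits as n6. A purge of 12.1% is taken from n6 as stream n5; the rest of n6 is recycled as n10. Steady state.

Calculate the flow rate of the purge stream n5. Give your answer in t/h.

propane enters only via n13 and leaves only via the purge: 152×0.431 = 0.121×(propane in n6), and the separation unit passes all propane, so propane in n2 = propane in n6 = 541.42 t/h.
propylene in n2: m_A = 152×0.569 + (1−0.121)·(1−0.610)·m_A, so m_A = 86.488/0.6572 = 131.6 t/h.
n6 = (1−0.610)×131.6 + 541.42 = 592.75 t/h.
Purge n5 = 0.121×592.75 = 71.722 t/h.

71.72 t/h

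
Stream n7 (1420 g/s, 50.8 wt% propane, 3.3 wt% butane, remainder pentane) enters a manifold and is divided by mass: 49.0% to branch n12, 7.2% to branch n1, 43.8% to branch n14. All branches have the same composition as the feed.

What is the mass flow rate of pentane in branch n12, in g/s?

Branch n12 total = 0.490×1420 = 695.8 g/s.
pentane in n12 = 0.459×695.8 = 319.37 g/s.

319.4 g/s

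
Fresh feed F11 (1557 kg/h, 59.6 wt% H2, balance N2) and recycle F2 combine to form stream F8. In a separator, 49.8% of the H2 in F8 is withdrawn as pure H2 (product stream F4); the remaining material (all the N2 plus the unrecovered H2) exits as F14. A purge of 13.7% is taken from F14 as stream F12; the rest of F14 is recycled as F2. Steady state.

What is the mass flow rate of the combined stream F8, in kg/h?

6229 kg/h

N2 enters only via F11 and leaves only via the purge: 1557×0.404 = 0.137×(N2 in F14), and the separator passes all N2, so N2 in F8 = N2 in F14 = 4591.4 kg/h.
H2 in F8: m_A = 1557×0.596 + (1−0.137)·(1−0.498)·m_A, so m_A = 927.97/0.5668 = 1637.3 kg/h.
F8 = 1637.3 + 4591.4 = 6228.7 kg/h.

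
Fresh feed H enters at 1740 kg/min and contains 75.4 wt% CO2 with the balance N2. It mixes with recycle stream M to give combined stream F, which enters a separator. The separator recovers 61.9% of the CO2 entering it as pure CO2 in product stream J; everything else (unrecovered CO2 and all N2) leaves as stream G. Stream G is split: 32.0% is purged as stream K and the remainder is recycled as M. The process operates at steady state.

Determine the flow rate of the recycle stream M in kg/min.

1368 kg/min

N2 enters only via H and leaves only via the purge: 1740×0.246 = 0.320×(N2 in G), and the separator passes all N2, so N2 in F = N2 in G = 1337.6 kg/min.
CO2 in F: m_A = 1740×0.754 + (1−0.320)·(1−0.619)·m_A, so m_A = 1312/0.7409 = 1770.7 kg/min.
G = (1−0.619)×1770.7 + 1337.6 = 2012.3 kg/min.
Recycle M = (1−0.320)×2012.3 = 1368.3 kg/min.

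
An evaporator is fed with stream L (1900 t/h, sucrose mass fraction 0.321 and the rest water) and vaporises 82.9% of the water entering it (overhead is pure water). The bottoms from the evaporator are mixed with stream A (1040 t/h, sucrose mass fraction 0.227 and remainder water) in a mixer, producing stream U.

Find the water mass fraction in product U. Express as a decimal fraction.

0.548

Vapour removed = 0.829×0.679×1900 = 1069.5 t/h; concentrate = 830.51 t/h.
water reaching the mixer = 220.61 (from concentrate) + 1040×0.773 = 1024.5 t/h.
Product flow = 830.51 + 1040 = 1870.5 t/h; water fraction = 0.548.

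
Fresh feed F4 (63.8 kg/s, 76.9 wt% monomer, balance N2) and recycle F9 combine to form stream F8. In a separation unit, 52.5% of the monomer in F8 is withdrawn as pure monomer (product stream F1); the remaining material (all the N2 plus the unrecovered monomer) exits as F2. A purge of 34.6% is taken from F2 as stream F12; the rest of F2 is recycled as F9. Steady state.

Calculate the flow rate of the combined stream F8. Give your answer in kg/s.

N2 enters only via F4 and leaves only via the purge: 63.8×0.231 = 0.346×(N2 in F2), and the separation unit passes all N2, so N2 in F8 = N2 in F2 = 42.595 kg/s.
monomer in F8: m_A = 63.8×0.769 + (1−0.346)·(1−0.525)·m_A, so m_A = 49.062/0.6894 = 71.172 kg/s.
F8 = 71.172 + 42.595 = 113.77 kg/s.

113.8 kg/s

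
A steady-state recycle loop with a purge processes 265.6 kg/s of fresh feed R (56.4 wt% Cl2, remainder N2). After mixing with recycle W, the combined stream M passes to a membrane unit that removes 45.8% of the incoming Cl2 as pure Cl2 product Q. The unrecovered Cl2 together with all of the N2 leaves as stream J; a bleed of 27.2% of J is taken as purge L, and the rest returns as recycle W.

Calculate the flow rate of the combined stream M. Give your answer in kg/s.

N2 enters only via R and leaves only via the purge: 265.6×0.436 = 0.272×(N2 in J), and the membrane unit passes all N2, so N2 in M = N2 in J = 425.74 kg/s.
Cl2 in M: m_A = 265.6×0.564 + (1−0.272)·(1−0.458)·m_A, so m_A = 149.8/0.6054 = 247.43 kg/s.
M = 247.43 + 425.74 = 673.17 kg/s.

673.2 kg/s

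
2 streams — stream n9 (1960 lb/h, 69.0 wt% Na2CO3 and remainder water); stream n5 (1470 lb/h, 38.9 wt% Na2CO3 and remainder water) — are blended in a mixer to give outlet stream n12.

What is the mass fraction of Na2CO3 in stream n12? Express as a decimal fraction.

0.561

Total flow out = 1960 + 1470 = 3430 lb/h.
Na2CO3 in = 1960×0.690 + 1470×0.389 = 1924.2 lb/h.
Na2CO3 mass fraction in n12 = 1924.2/3430 = 0.561.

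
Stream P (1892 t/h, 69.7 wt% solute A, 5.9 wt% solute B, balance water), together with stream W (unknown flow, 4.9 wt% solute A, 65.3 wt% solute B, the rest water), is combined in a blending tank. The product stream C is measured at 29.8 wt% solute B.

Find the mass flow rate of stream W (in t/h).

1274 t/h

Let W be the unknown flow. Total out = 1892 + W.
solute B balance: 111.63 + 0.653·W = 0.298·(1892 + W)
(0.653 − 0.298)·W = 0.298×1892 − 111.63 = 452.19
W = 452.19 / 0.355 = 1273.8 t/h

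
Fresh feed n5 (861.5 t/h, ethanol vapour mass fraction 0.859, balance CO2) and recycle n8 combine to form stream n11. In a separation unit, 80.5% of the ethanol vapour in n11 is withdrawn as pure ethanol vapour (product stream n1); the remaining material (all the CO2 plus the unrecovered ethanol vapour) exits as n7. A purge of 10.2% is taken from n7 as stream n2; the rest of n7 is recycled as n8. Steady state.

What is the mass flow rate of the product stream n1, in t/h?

ethanol vapour in n11: m_A = 861.5×0.859 + (1−0.102)·(1−0.805)·m_A, so m_A = 740.03/0.8249 = 897.12 t/h.
Product n1 = 0.805×897.12 = 722.18 t/h.

722.2 t/h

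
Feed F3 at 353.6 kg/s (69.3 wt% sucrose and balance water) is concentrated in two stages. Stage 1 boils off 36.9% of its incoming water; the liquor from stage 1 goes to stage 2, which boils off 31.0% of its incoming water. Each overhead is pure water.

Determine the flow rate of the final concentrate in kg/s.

water in feed = 353.6×0.307 = 108.56 kg/s.
After stage 1: water left = (1−0.369)×108.56 = 68.498; stream total = 313.54 kg/s.
After stage 2: water left = (1−0.310)×68.498 = 47.264; final concentrate = 292.31 kg/s.

292.3 kg/s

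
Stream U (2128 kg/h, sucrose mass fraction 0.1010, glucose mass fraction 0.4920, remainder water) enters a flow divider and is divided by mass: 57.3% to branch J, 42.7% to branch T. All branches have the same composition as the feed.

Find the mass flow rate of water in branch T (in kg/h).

Branch T total = 0.427×2128 = 908.66 kg/h.
water in T = 0.407×908.66 = 369.82 kg/h.

369.8 kg/h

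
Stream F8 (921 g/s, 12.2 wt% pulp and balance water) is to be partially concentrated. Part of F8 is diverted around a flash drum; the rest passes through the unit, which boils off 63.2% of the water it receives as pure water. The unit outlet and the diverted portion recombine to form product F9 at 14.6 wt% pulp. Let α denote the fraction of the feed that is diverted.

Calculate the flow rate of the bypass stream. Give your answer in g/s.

648.2 g/s

All 921×0.122 = 112.36 g/s of pulp reaches F9, so F9 = 112.36/0.146 = 769.6 g/s and vapour = 151.4 g/s.
The evaporator receives (1−α)·921 of feed at 0.878 water and removes 0.632 of that water:
0.632×0.878×(1−α)×921 = 151.4
(1−α) = 151.4/511.06 = 0.2962;  α = 0.7038.
Bypass flow = 0.7038×921 = 648.16 g/s.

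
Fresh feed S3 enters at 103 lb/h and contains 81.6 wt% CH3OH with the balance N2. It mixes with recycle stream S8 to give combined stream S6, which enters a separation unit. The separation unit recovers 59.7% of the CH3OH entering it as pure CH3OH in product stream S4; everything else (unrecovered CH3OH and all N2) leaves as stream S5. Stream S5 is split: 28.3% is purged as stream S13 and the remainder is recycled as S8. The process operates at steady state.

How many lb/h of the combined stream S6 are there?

185.2 lb/h

N2 enters only via S3 and leaves only via the purge: 103×0.184 = 0.283×(N2 in S5), and the separation unit passes all N2, so N2 in S6 = N2 in S5 = 66.968 lb/h.
CH3OH in S6: m_A = 103×0.816 + (1−0.283)·(1−0.597)·m_A, so m_A = 84.048/0.7110 = 118.2 lb/h.
S6 = 118.2 + 66.968 = 185.17 lb/h.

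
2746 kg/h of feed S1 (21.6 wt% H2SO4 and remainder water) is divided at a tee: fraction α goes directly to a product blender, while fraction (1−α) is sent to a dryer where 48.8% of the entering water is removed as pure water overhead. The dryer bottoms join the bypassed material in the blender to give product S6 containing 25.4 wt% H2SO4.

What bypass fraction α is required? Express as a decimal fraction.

0.609

All 2746×0.216 = 593.14 kg/h of H2SO4 reaches S6, so S6 = 593.14/0.254 = 2335.2 kg/h and vapour = 410.82 kg/h.
The evaporator receives (1−α)·2746 of feed at 0.784 water and removes 0.488 of that water:
0.488×0.784×(1−α)×2746 = 410.82
(1−α) = 410.82/1050.6 = 0.3910;  α = 0.6090.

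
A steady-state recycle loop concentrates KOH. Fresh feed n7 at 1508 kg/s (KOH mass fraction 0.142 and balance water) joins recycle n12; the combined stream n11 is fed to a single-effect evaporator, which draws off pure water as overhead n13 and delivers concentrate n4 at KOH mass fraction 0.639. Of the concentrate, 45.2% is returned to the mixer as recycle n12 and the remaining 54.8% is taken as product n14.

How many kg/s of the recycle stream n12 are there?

Overall KOH balance (none leaves overhead): KOH in fresh feed = KOH in product, i.e. 1508×0.142 = (1−0.452)·n4·0.639.
n4 = 214.14/(0.639×0.548) = 611.52 kg/s.
Recycle n12 = 0.452×611.52 = 276.41 kg/s.

276.4 kg/s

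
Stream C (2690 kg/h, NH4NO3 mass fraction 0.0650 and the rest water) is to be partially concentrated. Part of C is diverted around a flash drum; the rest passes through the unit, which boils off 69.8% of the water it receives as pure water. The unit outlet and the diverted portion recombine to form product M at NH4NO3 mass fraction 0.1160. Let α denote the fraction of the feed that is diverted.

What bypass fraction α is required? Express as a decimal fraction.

0.326

All 2690×0.065 = 174.85 kg/h of NH4NO3 reaches M, so M = 174.85/0.116 = 1507.3 kg/h and vapour = 1182.7 kg/h.
The evaporator receives (1−α)·2690 of feed at 0.935 water and removes 0.698 of that water:
0.698×0.935×(1−α)×2690 = 1182.7
(1−α) = 1182.7/1755.6 = 0.6737;  α = 0.3263.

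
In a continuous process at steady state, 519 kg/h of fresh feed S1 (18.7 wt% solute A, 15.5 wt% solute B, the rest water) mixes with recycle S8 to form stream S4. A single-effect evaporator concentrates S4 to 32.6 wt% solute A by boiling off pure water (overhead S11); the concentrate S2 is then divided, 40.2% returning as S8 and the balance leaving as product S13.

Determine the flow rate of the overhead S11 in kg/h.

221.3 kg/h

Overall solute A balance (none leaves overhead): solute A in fresh feed = solute A in product, i.e. 519×0.187 = (1−0.402)·S2·0.326.
S2 = 97.053/(0.326×0.598) = 497.84 kg/h.
Recycle S8 = 0.402×497.84 = 200.13 kg/h.
Combined feed S4 = 519 + 200.13 = 719.13 kg/h.
Overhead S11 = S4 − S2 = 719.13 − 497.84 = 221.29 kg/h.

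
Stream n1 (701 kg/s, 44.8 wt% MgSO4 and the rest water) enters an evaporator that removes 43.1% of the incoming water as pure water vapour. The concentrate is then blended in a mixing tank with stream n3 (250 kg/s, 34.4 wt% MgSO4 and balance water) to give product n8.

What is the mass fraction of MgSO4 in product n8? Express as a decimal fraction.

0.510

Vapour removed = 0.431×0.552×701 = 166.78 kg/s; concentrate = 534.22 kg/s.
MgSO4 reaching the mixer = 314.05 (from concentrate) + 250×0.344 = 400.05 kg/s.
Product flow = 534.22 + 250 = 784.22 kg/s; MgSO4 fraction = 0.510.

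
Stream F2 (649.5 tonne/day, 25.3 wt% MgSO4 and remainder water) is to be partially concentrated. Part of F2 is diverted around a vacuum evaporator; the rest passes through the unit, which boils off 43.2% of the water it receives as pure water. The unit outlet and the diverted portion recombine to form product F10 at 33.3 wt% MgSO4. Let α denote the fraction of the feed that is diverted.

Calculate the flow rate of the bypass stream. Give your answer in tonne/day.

166 tonne/day

All 649.5×0.253 = 164.32 tonne/day of MgSO4 reaches F10, so F10 = 164.32/0.333 = 493.46 tonne/day and vapour = 156.04 tonne/day.
The evaporator receives (1−α)·649.5 of feed at 0.747 water and removes 0.432 of that water:
0.432×0.747×(1−α)×649.5 = 156.04
(1−α) = 156.04/209.6 = 0.7445;  α = 0.2555.
Bypass flow = 0.2555×649.5 = 165.97 tonne/day.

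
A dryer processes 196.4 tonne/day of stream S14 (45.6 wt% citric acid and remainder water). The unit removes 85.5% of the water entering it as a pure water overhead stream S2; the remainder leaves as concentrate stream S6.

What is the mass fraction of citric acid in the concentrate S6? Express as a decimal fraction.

0.853

citric acid is not removed: 196.4×0.456 = 89.558 tonne/day of citric acid enters S6.
water entering = 196.4×0.544 = 106.84 tonne/day; overhead removed = 0.855×106.84 = 91.35 tonne/day.
Concentrate = 196.4 − 91.35 = 105.05 tonne/day.
Mass fraction = 89.558/105.05 = 0.853.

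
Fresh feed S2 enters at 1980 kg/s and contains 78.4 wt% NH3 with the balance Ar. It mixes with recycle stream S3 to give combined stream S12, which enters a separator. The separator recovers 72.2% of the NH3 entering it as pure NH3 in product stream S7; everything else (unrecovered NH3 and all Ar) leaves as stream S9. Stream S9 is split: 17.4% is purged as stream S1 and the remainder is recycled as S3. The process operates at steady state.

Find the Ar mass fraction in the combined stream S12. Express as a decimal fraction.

Ar enters only via S2 and leaves only via the purge: 1980×0.216 = 0.174×(Ar in S9), and the separator passes all Ar, so Ar in S12 = Ar in S9 = 2457.9 kg/s.
NH3 in S12: m_A = 1980×0.784 + (1−0.174)·(1−0.722)·m_A, so m_A = 1552.3/0.7704 = 2015 kg/s.
S12 = 2015 + 2457.9 = 4473 kg/s.
Ar fraction in S12 = 2457.9/4473 = 0.5495.

0.5495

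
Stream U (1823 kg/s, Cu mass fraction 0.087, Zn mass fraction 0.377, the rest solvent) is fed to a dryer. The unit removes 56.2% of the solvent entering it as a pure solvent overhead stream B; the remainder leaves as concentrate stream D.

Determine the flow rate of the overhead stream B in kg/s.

solvent entering = 1823×0.536 = 977.13 kg/s; overhead removed = 0.562×977.13 = 549.15 kg/s.

549.1 kg/s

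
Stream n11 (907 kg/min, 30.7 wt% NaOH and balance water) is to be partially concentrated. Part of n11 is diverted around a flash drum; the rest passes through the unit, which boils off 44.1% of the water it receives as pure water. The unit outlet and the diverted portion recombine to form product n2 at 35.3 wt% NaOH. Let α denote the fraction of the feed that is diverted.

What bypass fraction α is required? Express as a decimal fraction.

0.574

All 907×0.307 = 278.45 kg/min of NaOH reaches n2, so n2 = 278.45/0.353 = 788.81 kg/min and vapour = 118.19 kg/min.
The evaporator receives (1−α)·907 of feed at 0.693 water and removes 0.441 of that water:
0.441×0.693×(1−α)×907 = 118.19
(1−α) = 118.19/277.19 = 0.4264;  α = 0.5736.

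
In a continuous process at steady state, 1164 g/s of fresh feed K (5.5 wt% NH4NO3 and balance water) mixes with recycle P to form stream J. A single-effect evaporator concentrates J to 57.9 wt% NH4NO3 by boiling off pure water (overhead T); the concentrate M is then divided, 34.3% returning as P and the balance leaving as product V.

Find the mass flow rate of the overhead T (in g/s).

1053 g/s

Overall NH4NO3 balance (none leaves overhead): NH4NO3 in fresh feed = NH4NO3 in product, i.e. 1164×0.055 = (1−0.343)·M·0.579.
M = 64.02/(0.579×0.657) = 168.3 g/s.
Recycle P = 0.343×168.3 = 57.725 g/s.
Combined feed J = 1164 + 57.725 = 1221.7 g/s.
Overhead T = J − M = 1221.7 − 168.3 = 1053.4 g/s.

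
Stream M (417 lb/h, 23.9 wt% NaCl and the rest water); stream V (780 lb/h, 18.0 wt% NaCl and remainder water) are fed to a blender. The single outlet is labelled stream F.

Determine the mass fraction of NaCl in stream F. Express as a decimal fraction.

0.201

Total flow out = 417 + 780 = 1197 lb/h.
NaCl in = 417×0.239 + 780×0.180 = 240.06 lb/h.
NaCl mass fraction in F = 240.06/1197 = 0.201.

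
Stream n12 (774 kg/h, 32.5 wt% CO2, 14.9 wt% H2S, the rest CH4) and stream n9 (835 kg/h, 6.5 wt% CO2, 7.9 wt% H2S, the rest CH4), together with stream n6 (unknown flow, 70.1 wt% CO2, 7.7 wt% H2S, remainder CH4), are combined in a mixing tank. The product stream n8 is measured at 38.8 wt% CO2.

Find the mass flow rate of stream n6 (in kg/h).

1017 kg/h

Let n6 be the unknown flow. Total out = 1609 + n6.
CO2 balance: 305.82 + 0.701·n6 = 0.388·(1609 + n6)
(0.701 − 0.388)·n6 = 0.388×1609 − 305.82 = 318.47
n6 = 318.47 / 0.313 = 1017.5 kg/h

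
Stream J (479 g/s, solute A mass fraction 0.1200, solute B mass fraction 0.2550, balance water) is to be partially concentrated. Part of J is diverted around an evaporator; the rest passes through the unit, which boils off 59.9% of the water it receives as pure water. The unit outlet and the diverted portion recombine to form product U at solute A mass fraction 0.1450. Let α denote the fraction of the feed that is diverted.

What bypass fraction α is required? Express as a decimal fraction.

0.539

All 479×0.120 = 57.48 g/s of solute A reaches U, so U = 57.48/0.145 = 396.41 g/s and vapour = 82.586 g/s.
The evaporator receives (1−α)·479 of feed at 0.625 water and removes 0.599 of that water:
0.599×0.625×(1−α)×479 = 82.586
(1−α) = 82.586/179.33 = 0.4605;  α = 0.5395.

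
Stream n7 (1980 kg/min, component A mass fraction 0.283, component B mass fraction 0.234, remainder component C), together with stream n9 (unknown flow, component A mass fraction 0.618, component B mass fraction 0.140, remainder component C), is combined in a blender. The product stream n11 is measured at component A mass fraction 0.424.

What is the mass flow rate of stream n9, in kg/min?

1439 kg/min

Let n9 be the unknown flow. Total out = 1980 + n9.
component A balance: 560.34 + 0.618·n9 = 0.424·(1980 + n9)
(0.618 − 0.424)·n9 = 0.424×1980 − 560.34 = 279.18
n9 = 279.18 / 0.194 = 1439.1 kg/min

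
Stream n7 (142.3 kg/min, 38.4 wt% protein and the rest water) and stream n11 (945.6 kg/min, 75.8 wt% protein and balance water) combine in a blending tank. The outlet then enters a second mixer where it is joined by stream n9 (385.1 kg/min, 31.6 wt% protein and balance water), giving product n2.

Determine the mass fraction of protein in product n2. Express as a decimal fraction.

Overall, product flow = 1473 kg/min.
protein in = 142.3×0.384 + 945.6×0.758 + 385.1×0.316 = 893.1 kg/min.
protein fraction in n2 = 0.6063.

0.6063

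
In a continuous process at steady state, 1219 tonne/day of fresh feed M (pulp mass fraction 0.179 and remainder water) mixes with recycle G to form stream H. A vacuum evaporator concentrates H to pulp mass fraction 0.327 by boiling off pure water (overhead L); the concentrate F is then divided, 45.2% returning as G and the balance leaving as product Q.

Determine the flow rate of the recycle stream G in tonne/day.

550.4 tonne/day

Overall pulp balance (none leaves overhead): pulp in fresh feed = pulp in product, i.e. 1219×0.179 = (1−0.452)·F·0.327.
F = 218.2/(0.327×0.548) = 1217.7 tonne/day.
Recycle G = 0.452×1217.7 = 550.39 tonne/day.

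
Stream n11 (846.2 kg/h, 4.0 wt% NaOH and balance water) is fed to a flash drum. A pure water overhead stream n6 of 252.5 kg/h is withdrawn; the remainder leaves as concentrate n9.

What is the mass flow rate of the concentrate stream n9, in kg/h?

593.7 kg/h

Concentrate = 846.2 − 252.5 = 593.7 kg/h.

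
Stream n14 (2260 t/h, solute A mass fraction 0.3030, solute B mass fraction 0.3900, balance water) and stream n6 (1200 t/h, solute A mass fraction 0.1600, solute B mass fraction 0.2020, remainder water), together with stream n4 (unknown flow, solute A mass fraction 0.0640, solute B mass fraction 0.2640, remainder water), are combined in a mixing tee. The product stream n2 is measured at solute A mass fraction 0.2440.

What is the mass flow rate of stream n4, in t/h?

180.8 t/h

Let n4 be the unknown flow. Total out = 3460 + n4.
solute A balance: 876.78 + 0.064·n4 = 0.244·(3460 + n4)
(0.064 − 0.244)·n4 = 0.244×3460 − 876.78 = -32.54
n4 = -32.54 / -0.180 = 180.78 t/h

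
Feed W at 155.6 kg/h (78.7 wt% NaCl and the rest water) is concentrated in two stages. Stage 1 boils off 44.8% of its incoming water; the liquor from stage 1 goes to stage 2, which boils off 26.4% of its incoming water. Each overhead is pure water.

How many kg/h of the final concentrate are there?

water in feed = 155.6×0.213 = 33.143 kg/h.
After stage 1: water left = (1−0.448)×33.143 = 18.295; stream total = 140.75 kg/h.
After stage 2: water left = (1−0.264)×18.295 = 13.465; final concentrate = 135.92 kg/h.

135.9 kg/h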